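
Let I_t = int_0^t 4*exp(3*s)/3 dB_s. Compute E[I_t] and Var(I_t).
E[I_t] = 0; Var(I_t) = 8*exp(6*t)/27 - 8/27

The Itô integral of a deterministic integrand f(s) has mean 0 because each increment f(s) * (B_{s+ds} - B_s) has mean 0. By the Itô isometry:
  Var( int_0^t f(s) dB_s ) = E[ (int_0^t f(s) dB_s)^2 ] = int_0^t f(s)^2 ds.
Here f(s) = 4*exp(3*s)/3, so f(s)^2 = 16*exp(6*s)/9. Integrate:
  int_0^t (16*exp(6*s)/9) ds = 8*exp(6*t)/27 - 8/27.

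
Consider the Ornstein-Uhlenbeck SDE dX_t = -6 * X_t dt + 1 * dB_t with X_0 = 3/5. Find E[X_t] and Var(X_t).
E[X_t] = 3*exp(-6*t)/5; Var(X_t) = 1/12 - exp(-12*t)/12

The OU SDE dX = -theta X dt + sigma dB admits the integrating factor exp(theta t): d(exp(theta t) X_t) = sigma exp(theta t) dB_t. Integrating from 0 to t:
  X_t = x_0 * exp(-theta t) + sigma * int_0^t exp(-theta (t-s)) dB_s.
The Itô integral has mean 0 and (by the Itô isometry) variance sigma^2 * int_0^t exp(-2 theta (t - s)) ds = sigma^2 * (1 - exp(-2 theta t)) / (2 theta).
With theta = 6, sigma = 1, x_0 = 3/5:
  E[X_t] = 3/5 * exp(-6 t) = 3*exp(-6*t)/5
  Var(X_t) = (1)^2 * (1 - exp(-2*6 t)) / (2 * 6) = 1/12 - exp(-12*t)/12.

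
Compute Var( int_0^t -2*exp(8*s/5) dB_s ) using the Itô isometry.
Var = 5*exp(16*t/5)/4 - 5/4

The Itô integral of a deterministic integrand f(s) has mean 0 because each increment f(s) * (B_{s+ds} - B_s) has mean 0. By the Itô isometry:
  Var( int_0^t f(s) dB_s ) = E[ (int_0^t f(s) dB_s)^2 ] = int_0^t f(s)^2 ds.
Here f(s) = -2*exp(8*s/5), so f(s)^2 = 4*exp(16*s/5). Integrate:
  int_0^t (4*exp(16*s/5)) ds = 5*exp(16*t/5)/4 - 5/4.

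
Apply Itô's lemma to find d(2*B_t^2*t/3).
d(2*B_t^2*t/3) = (2*B_t^2/3 + 2*t/3) dt + (4*B_t*t/3) dB_t

Itô's formula for f(t, x): d f(t, B_t) = (f_t + (1/2) f_xx) dt + f_x dB_t. Compute partials of f(t, x) = 2*t*x^2/3:
  f_t(t,x)  = 2*x^2/3
  f_x(t,x)  = 4*t*x/3
  f_xx(t,x) = 4*t/3
Assemble drift = f_t + (1/2) f_xx = 2*t/3 + 2*x^2/3 and diffusion = f_x = 4*t*x/3. Substituting x = B_t:
  d(2*B_t^2*t/3) = (2*B_t^2/3 + 2*t/3) dt + (4*B_t*t/3) dB_t.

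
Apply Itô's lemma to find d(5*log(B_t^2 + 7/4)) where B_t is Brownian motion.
d(5*log(B_t^2 + 7/4)) = (20*(7 - 4*B_t^2)/(4*B_t^2 + 7)^2) dt + (40*B_t/(4*B_t^2 + 7)) dB_t

Itô's formula for f(B_t) gives d f(B_t) = f'(B_t) dB_t + (1/2) f''(B_t) dt. Compute derivatives of f(x) = 5*log(x^2 + 7/4):
  f'(x)  = 40*x/(4*x^2 + 7)
  f''(x) = 40*(7 - 4*x^2)/(4*x^2 + 7)^2
Substitute x = B_t and multiply the f'' term by 1/2:
  drift     = (1/2) * (40*(7 - 4*x^2)/(4*x^2 + 7)^2) evaluated at B_t = 20*(7 - 4*B_t^2)/(4*B_t^2 + 7)^2
  diffusion = (40*x/(4*x^2 + 7)) evaluated at B_t = 40*B_t/(4*B_t^2 + 7)
Therefore d(5*log(B_t^2 + 7/4)) = (20*(7 - 4*B_t^2)/(4*B_t^2 + 7)^2) dt + (40*B_t/(4*B_t^2 + 7)) dB_t.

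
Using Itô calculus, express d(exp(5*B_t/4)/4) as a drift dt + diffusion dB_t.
d(exp(5*B_t/4)/4) = (25*exp(5*B_t/4)/128) dt + (5*exp(5*B_t/4)/16) dB_t

Itô's formula for f(B_t) gives d f(B_t) = f'(B_t) dB_t + (1/2) f''(B_t) dt. Compute derivatives of f(x) = exp(5*x/4)/4:
  f'(x)  = 5*exp(5*x/4)/16
  f''(x) = 25*exp(5*x/4)/64
Substitute x = B_t and multiply the f'' term by 1/2:
  drift     = (1/2) * (25*exp(5*x/4)/64) evaluated at B_t = 25*exp(5*B_t/4)/128
  diffusion = (5*exp(5*x/4)/16) evaluated at B_t = 5*exp(5*B_t/4)/16
Therefore d(exp(5*B_t/4)/4) = (25*exp(5*B_t/4)/128) dt + (5*exp(5*B_t/4)/16) dB_t.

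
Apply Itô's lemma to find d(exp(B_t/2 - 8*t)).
d(exp(B_t/2 - 8*t)) = (-63*exp(B_t/2 - 8*t)/8) dt + (exp(B_t/2 - 8*t)/2) dB_t

Itô's formula for f(t, x): d f(t, B_t) = (f_t + (1/2) f_xx) dt + f_x dB_t. Compute partials of f(t, x) = exp(-8*t + x/2):
  f_t(t,x)  = -8*exp(-8*t + x/2)
  f_x(t,x)  = exp(-8*t + x/2)/2
  f_xx(t,x) = exp(-8*t + x/2)/4
Assemble drift = f_t + (1/2) f_xx = -63*exp(-8*t + x/2)/8 and diffusion = f_x = exp(-8*t + x/2)/2. Substituting x = B_t:
  d(exp(B_t/2 - 8*t)) = (-63*exp(B_t/2 - 8*t)/8) dt + (exp(B_t/2 - 8*t)/2) dB_t.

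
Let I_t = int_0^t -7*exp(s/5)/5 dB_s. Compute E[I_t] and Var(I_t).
E[I_t] = 0; Var(I_t) = 49*exp(2*t/5)/10 - 49/10

The Itô integral of a deterministic integrand f(s) has mean 0 because each increment f(s) * (B_{s+ds} - B_s) has mean 0. By the Itô isometry:
  Var( int_0^t f(s) dB_s ) = E[ (int_0^t f(s) dB_s)^2 ] = int_0^t f(s)^2 ds.
Here f(s) = -7*exp(s/5)/5, so f(s)^2 = 49*exp(2*s/5)/25. Integrate:
  int_0^t (49*exp(2*s/5)/25) ds = 49*exp(2*t/5)/10 - 49/10.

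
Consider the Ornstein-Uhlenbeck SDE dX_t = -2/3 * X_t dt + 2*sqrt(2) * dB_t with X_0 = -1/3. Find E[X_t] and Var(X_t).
E[X_t] = -exp(-2*t/3)/3; Var(X_t) = 6 - 6*exp(-4*t/3)

The OU SDE dX = -theta X dt + sigma dB admits the integrating factor exp(theta t): d(exp(theta t) X_t) = sigma exp(theta t) dB_t. Integrating from 0 to t:
  X_t = x_0 * exp(-theta t) + sigma * int_0^t exp(-theta (t-s)) dB_s.
The Itô integral has mean 0 and (by the Itô isometry) variance sigma^2 * int_0^t exp(-2 theta (t - s)) ds = sigma^2 * (1 - exp(-2 theta t)) / (2 theta).
With theta = 2/3, sigma = 2*sqrt(2), x_0 = -1/3:
  E[X_t] = -1/3 * exp(-2/3 t) = -exp(-2*t/3)/3
  Var(X_t) = (2*sqrt(2))^2 * (1 - exp(-2*2/3 t)) / (2 * 2/3) = 6 - 6*exp(-4*t/3).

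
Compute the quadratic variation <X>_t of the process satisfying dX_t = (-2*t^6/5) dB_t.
<X>_t = 4*t^13/325

For an Itô process dX_t = a(t) dt + b(t) dB_t, the quadratic variation is <X>_t = int_0^t b(s)^2 ds (the drift term does not contribute). Here b(s) = -2*s^6/5, so
  b(s)^2 = 4*s^12/25.
Integrating from 0 to t:
  <X>_t = int_0^t (4*s^12/25) ds = 4*t^13/325.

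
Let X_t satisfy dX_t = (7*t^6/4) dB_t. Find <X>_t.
<X>_t = 49*t^13/208

For an Itô process dX_t = a(t) dt + b(t) dB_t, the quadratic variation is <X>_t = int_0^t b(s)^2 ds (the drift term does not contribute). Here b(s) = 7*s^6/4, so
  b(s)^2 = 49*s^12/16.
Integrating from 0 to t:
  <X>_t = int_0^t (49*s^12/16) ds = 49*t^13/208.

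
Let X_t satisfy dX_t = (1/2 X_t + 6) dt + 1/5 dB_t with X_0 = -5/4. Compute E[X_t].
E[X_t] = 43*exp(t/2)/4 - 12

Taking expectations and using E[dB_t] = 0, the mean m(t) = E[X_t] satisfies the ODE m'(t) = a m(t) + b with m(0) = x_0. With a = 1/2, b = 6, x_0 = -5/4, the solution is
  m(t) = x_0 * exp(a t) + (b/a) * (exp(a t) - 1)
       = (-5/4) * exp((1/2) t) + (6/(1/2)) * (exp((1/2) t) - 1)
       = 43*exp(t/2)/4 - 12.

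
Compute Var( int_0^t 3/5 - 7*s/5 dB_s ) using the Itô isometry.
Var = t*(49*t^2 - 63*t + 27)/75

The Itô integral of a deterministic integrand f(s) has mean 0 because each increment f(s) * (B_{s+ds} - B_s) has mean 0. By the Itô isometry:
  Var( int_0^t f(s) dB_s ) = E[ (int_0^t f(s) dB_s)^2 ] = int_0^t f(s)^2 ds.
Here f(s) = 3/5 - 7*s/5, so f(s)^2 = (7*s - 3)^2/25. Integrate:
  int_0^t ((7*s - 3)^2/25) ds = t*(49*t^2 - 63*t + 27)/75.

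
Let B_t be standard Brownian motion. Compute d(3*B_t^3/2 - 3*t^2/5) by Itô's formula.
d(3*B_t^3/2 - 3*t^2/5) = (9*B_t/2 - 6*t/5) dt + (9*B_t^2/2) dB_t

Itô's formula for f(t, x): d f(t, B_t) = (f_t + (1/2) f_xx) dt + f_x dB_t. Compute partials of f(t, x) = -3*t^2/5 + 3*x^3/2:
  f_t(t,x)  = -6*t/5
  f_x(t,x)  = 9*x^2/2
  f_xx(t,x) = 9*x
Assemble drift = f_t + (1/2) f_xx = -6*t/5 + 9*x/2 and diffusion = f_x = 9*x^2/2. Substituting x = B_t:
  d(3*B_t^3/2 - 3*t^2/5) = (9*B_t/2 - 6*t/5) dt + (9*B_t^2/2) dB_t.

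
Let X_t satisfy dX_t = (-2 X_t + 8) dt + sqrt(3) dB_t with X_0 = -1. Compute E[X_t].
E[X_t] = 4 - 5*exp(-2*t)

Taking expectations and using E[dB_t] = 0, the mean m(t) = E[X_t] satisfies the ODE m'(t) = a m(t) + b with m(0) = x_0. With a = -2, b = 8, x_0 = -1, the solution is
  m(t) = x_0 * exp(a t) + (b/a) * (exp(a t) - 1)
       = (-1) * exp((-2) t) + (8/(-2)) * (exp((-2) t) - 1)
       = 4 - 5*exp(-2*t).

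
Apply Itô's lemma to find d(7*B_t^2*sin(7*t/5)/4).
d(7*B_t^2*sin(7*t/5)/4) = (49*B_t^2*cos(7*t/5)/20 + 7*sin(7*t/5)/4) dt + (7*B_t*sin(7*t/5)/2) dB_t

Itô's formula for f(t, x): d f(t, B_t) = (f_t + (1/2) f_xx) dt + f_x dB_t. Compute partials of f(t, x) = 7*x^2*sin(7*t/5)/4:
  f_t(t,x)  = 49*x^2*cos(7*t/5)/20
  f_x(t,x)  = 7*x*sin(7*t/5)/2
  f_xx(t,x) = 7*sin(7*t/5)/2
Assemble drift = f_t + (1/2) f_xx = 49*x^2*cos(7*t/5)/20 + 7*sin(7*t/5)/4 and diffusion = f_x = 7*x*sin(7*t/5)/2. Substituting x = B_t:
  d(7*B_t^2*sin(7*t/5)/4) = (49*B_t^2*cos(7*t/5)/20 + 7*sin(7*t/5)/4) dt + (7*B_t*sin(7*t/5)/2) dB_t.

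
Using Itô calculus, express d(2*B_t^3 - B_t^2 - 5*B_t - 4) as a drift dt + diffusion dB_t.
d(2*B_t^3 - B_t^2 - 5*B_t - 4) = (6*B_t - 1) dt + (6*B_t^2 - 2*B_t - 5) dB_t

Itô's formula for f(B_t) gives d f(B_t) = f'(B_t) dB_t + (1/2) f''(B_t) dt. Compute derivatives of f(x) = 2*x^3 - x^2 - 5*x - 4:
  f'(x)  = 6*x^2 - 2*x - 5
  f''(x) = 12*x - 2
Substitute x = B_t and multiply the f'' term by 1/2:
  drift     = (1/2) * (12*x - 2) evaluated at B_t = 6*B_t - 1
  diffusion = (6*x^2 - 2*x - 5) evaluated at B_t = 6*B_t^2 - 2*B_t - 5
Therefore d(2*B_t^3 - B_t^2 - 5*B_t - 4) = (6*B_t - 1) dt + (6*B_t^2 - 2*B_t - 5) dB_t.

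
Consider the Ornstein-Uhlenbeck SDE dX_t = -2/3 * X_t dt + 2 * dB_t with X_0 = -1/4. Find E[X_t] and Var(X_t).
E[X_t] = -exp(-2*t/3)/4; Var(X_t) = 3 - 3*exp(-4*t/3)

The OU SDE dX = -theta X dt + sigma dB admits the integrating factor exp(theta t): d(exp(theta t) X_t) = sigma exp(theta t) dB_t. Integrating from 0 to t:
  X_t = x_0 * exp(-theta t) + sigma * int_0^t exp(-theta (t-s)) dB_s.
The Itô integral has mean 0 and (by the Itô isometry) variance sigma^2 * int_0^t exp(-2 theta (t - s)) ds = sigma^2 * (1 - exp(-2 theta t)) / (2 theta).
With theta = 2/3, sigma = 2, x_0 = -1/4:
  E[X_t] = -1/4 * exp(-2/3 t) = -exp(-2*t/3)/4
  Var(X_t) = (2)^2 * (1 - exp(-2*2/3 t)) / (2 * 2/3) = 3 - 3*exp(-4*t/3).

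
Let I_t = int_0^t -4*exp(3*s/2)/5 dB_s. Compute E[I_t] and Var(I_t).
E[I_t] = 0; Var(I_t) = 16*exp(3*t)/75 - 16/75

The Itô integral of a deterministic integrand f(s) has mean 0 because each increment f(s) * (B_{s+ds} - B_s) has mean 0. By the Itô isometry:
  Var( int_0^t f(s) dB_s ) = E[ (int_0^t f(s) dB_s)^2 ] = int_0^t f(s)^2 ds.
Here f(s) = -4*exp(3*s/2)/5, so f(s)^2 = 16*exp(3*s)/25. Integrate:
  int_0^t (16*exp(3*s)/25) ds = 16*exp(3*t)/75 - 16/75.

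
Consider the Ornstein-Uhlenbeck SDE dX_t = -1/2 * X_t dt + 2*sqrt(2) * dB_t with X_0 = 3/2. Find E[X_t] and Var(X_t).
E[X_t] = 3*exp(-t/2)/2; Var(X_t) = 8 - 8*exp(-t)

The OU SDE dX = -theta X dt + sigma dB admits the integrating factor exp(theta t): d(exp(theta t) X_t) = sigma exp(theta t) dB_t. Integrating from 0 to t:
  X_t = x_0 * exp(-theta t) + sigma * int_0^t exp(-theta (t-s)) dB_s.
The Itô integral has mean 0 and (by the Itô isometry) variance sigma^2 * int_0^t exp(-2 theta (t - s)) ds = sigma^2 * (1 - exp(-2 theta t)) / (2 theta).
With theta = 1/2, sigma = 2*sqrt(2), x_0 = 3/2:
  E[X_t] = 3/2 * exp(-1/2 t) = 3*exp(-t/2)/2
  Var(X_t) = (2*sqrt(2))^2 * (1 - exp(-2*1/2 t)) / (2 * 1/2) = 8 - 8*exp(-t).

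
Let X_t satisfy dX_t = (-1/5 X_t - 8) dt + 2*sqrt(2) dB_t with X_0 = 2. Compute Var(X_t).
Var(X_t) = 20 - 20*exp(-2*t/5)

The variance V(t) = Var(X_t) satisfies V'(t) = 2 a V(t) + c^2 with V(0) = 0 (drift coefficient is linear in X, diffusion is constant). With a = -1/5, c = 2*sqrt(2), the solution is
  V(t) = (c^2 / (2 a)) * (exp(2 a t) - 1)
       = ((2*sqrt(2))^2 / (2*(-1/5))) * (exp((-2/5) t) - 1)
       = 20 - 20*exp(-2*t/5).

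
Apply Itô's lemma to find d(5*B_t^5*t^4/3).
d(5*B_t^5*t^4/3) = (10*B_t^3*t^3*(2*B_t^2 + 5*t)/3) dt + (25*B_t^4*t^4/3) dB_t

Itô's formula for f(t, x): d f(t, B_t) = (f_t + (1/2) f_xx) dt + f_x dB_t. Compute partials of f(t, x) = 5*t^4*x^5/3:
  f_t(t,x)  = 20*t^3*x^5/3
  f_x(t,x)  = 25*t^4*x^4/3
  f_xx(t,x) = 100*t^4*x^3/3
Assemble drift = f_t + (1/2) f_xx = 10*t^3*x^3*(5*t + 2*x^2)/3 and diffusion = f_x = 25*t^4*x^4/3. Substituting x = B_t:
  d(5*B_t^5*t^4/3) = (10*B_t^3*t^3*(2*B_t^2 + 5*t)/3) dt + (25*B_t^4*t^4/3) dB_t.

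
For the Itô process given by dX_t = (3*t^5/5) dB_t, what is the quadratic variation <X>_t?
<X>_t = 9*t^11/275

For an Itô process dX_t = a(t) dt + b(t) dB_t, the quadratic variation is <X>_t = int_0^t b(s)^2 ds (the drift term does not contribute). Here b(s) = 3*s^5/5, so
  b(s)^2 = 9*s^10/25.
Integrating from 0 to t:
  <X>_t = int_0^t (9*s^10/25) ds = 9*t^11/275.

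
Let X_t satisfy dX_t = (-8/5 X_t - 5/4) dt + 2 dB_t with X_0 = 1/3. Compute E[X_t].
E[X_t] = -25/32 + 107*exp(-8*t/5)/96

Taking expectations and using E[dB_t] = 0, the mean m(t) = E[X_t] satisfies the ODE m'(t) = a m(t) + b with m(0) = x_0. With a = -8/5, b = -5/4, x_0 = 1/3, the solution is
  m(t) = x_0 * exp(a t) + (b/a) * (exp(a t) - 1)
       = (1/3) * exp((-8/5) t) + ((-5/4)/(-8/5)) * (exp((-8/5) t) - 1)
       = -25/32 + 107*exp(-8*t/5)/96.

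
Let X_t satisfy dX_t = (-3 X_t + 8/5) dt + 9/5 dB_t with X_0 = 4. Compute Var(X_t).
Var(X_t) = 27/50 - 27*exp(-6*t)/50

The variance V(t) = Var(X_t) satisfies V'(t) = 2 a V(t) + c^2 with V(0) = 0 (drift coefficient is linear in X, diffusion is constant). With a = -3, c = 9/5, the solution is
  V(t) = (c^2 / (2 a)) * (exp(2 a t) - 1)
       = ((9/5)^2 / (2*(-3))) * (exp((-6) t) - 1)
       = 27/50 - 27*exp(-6*t)/50.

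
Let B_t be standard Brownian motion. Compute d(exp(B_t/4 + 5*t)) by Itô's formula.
d(exp(B_t/4 + 5*t)) = (161*exp(B_t/4 + 5*t)/32) dt + (exp(B_t/4 + 5*t)/4) dB_t

Itô's formula for f(t, x): d f(t, B_t) = (f_t + (1/2) f_xx) dt + f_x dB_t. Compute partials of f(t, x) = exp(5*t + x/4):
  f_t(t,x)  = 5*exp(5*t + x/4)
  f_x(t,x)  = exp(5*t + x/4)/4
  f_xx(t,x) = exp(5*t + x/4)/16
Assemble drift = f_t + (1/2) f_xx = 161*exp(5*t + x/4)/32 and diffusion = f_x = exp(5*t + x/4)/4. Substituting x = B_t:
  d(exp(B_t/4 + 5*t)) = (161*exp(B_t/4 + 5*t)/32) dt + (exp(B_t/4 + 5*t)/4) dB_t.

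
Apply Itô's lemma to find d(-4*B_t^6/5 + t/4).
d(-4*B_t^6/5 + t/4) = (1/4 - 12*B_t^4) dt + (-24*B_t^5/5) dB_t

Itô's formula for f(t, x): d f(t, B_t) = (f_t + (1/2) f_xx) dt + f_x dB_t. Compute partials of f(t, x) = t/4 - 4*x^6/5:
  f_t(t,x)  = 1/4
  f_x(t,x)  = -24*x^5/5
  f_xx(t,x) = -24*x^4
Assemble drift = f_t + (1/2) f_xx = 1/4 - 12*x^4 and diffusion = f_x = -24*x^5/5. Substituting x = B_t:
  d(-4*B_t^6/5 + t/4) = (1/4 - 12*B_t^4) dt + (-24*B_t^5/5) dB_t.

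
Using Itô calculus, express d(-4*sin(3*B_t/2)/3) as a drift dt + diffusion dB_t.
d(-4*sin(3*B_t/2)/3) = (3*sin(3*B_t/2)/2) dt + (-2*cos(3*B_t/2)) dB_t

Itô's formula for f(B_t) gives d f(B_t) = f'(B_t) dB_t + (1/2) f''(B_t) dt. Compute derivatives of f(x) = -4*sin(3*x/2)/3:
  f'(x)  = -2*cos(3*x/2)
  f''(x) = 3*sin(3*x/2)
Substitute x = B_t and multiply the f'' term by 1/2:
  drift     = (1/2) * (3*sin(3*x/2)) evaluated at B_t = 3*sin(3*B_t/2)/2
  diffusion = (-2*cos(3*x/2)) evaluated at B_t = -2*cos(3*B_t/2)
Therefore d(-4*sin(3*B_t/2)/3) = (3*sin(3*B_t/2)/2) dt + (-2*cos(3*B_t/2)) dB_t.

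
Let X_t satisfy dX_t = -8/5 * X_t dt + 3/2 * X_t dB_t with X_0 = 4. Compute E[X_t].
E[X_t] = 4*exp(-8*t/5)

For GBM dX = mu X dt + sigma X dB with X_0 = x_0, apply Itô to Y = log X: dY = (mu - sigma^2/2) dt + sigma dB, so Y_t = log(x_0) + (mu - sigma^2/2) t + sigma B_t and hence X_t = x_0 * exp((mu - sigma^2/2) t + sigma B_t).
With mu = -8/5, sigma = 3/2, x_0 = 4, this gives:
  X_t = 4 * exp((-109/40) * t + (3/2) * B_t).
Since sigma*B_t ~ Normal(0, sigma^2 t), E[exp(sigma*B_t)] = exp(sigma^2 t / 2); so E[X_t] = x_0 * exp((mu - sigma^2/2) t) * exp(sigma^2 t / 2) = x_0 * exp(mu t) = 4*exp(-8*t/5).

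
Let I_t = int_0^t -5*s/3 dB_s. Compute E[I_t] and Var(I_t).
E[I_t] = 0; Var(I_t) = 25*t^3/27

The Itô integral of a deterministic integrand f(s) has mean 0 because each increment f(s) * (B_{s+ds} - B_s) has mean 0. By the Itô isometry:
  Var( int_0^t f(s) dB_s ) = E[ (int_0^t f(s) dB_s)^2 ] = int_0^t f(s)^2 ds.
Here f(s) = -5*s/3, so f(s)^2 = 25*s^2/9. Integrate:
  int_0^t (25*s^2/9) ds = 25*t^3/27.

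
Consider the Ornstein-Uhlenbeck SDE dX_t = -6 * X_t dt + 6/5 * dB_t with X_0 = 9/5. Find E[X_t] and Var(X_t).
E[X_t] = 9*exp(-6*t)/5; Var(X_t) = 3/25 - 3*exp(-12*t)/25

The OU SDE dX = -theta X dt + sigma dB admits the integrating factor exp(theta t): d(exp(theta t) X_t) = sigma exp(theta t) dB_t. Integrating from 0 to t:
  X_t = x_0 * exp(-theta t) + sigma * int_0^t exp(-theta (t-s)) dB_s.
The Itô integral has mean 0 and (by the Itô isometry) variance sigma^2 * int_0^t exp(-2 theta (t - s)) ds = sigma^2 * (1 - exp(-2 theta t)) / (2 theta).
With theta = 6, sigma = 6/5, x_0 = 9/5:
  E[X_t] = 9/5 * exp(-6 t) = 9*exp(-6*t)/5
  Var(X_t) = (6/5)^2 * (1 - exp(-2*6 t)) / (2 * 6) = 3/25 - 3*exp(-12*t)/25.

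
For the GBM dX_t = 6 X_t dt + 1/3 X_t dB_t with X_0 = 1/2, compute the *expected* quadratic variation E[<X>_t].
E[<X>_t] = exp(109*t/9)/436 - 1/436

<X>_t = int_0^t ((1/3) * X_s)^2 ds. Taking expectation inside the integral: E[<X>_t] = (1/3)^2 * int_0^t E[X_s^2] ds. For GBM, E[X_s^2] = x_0^2 * exp((2 mu + sigma^2) s). Integrating:
  E[<X>_t] = (1/3)^2 * (1/2)^2 * (exp((2*6 + (1/3)^2) t) - 1) / (2*6 + (1/3)^2)
           = (1/3)^2 * (1/2)^2 * (exp((109/9) t) - 1) / (109/9) = exp(109*t/9)/436 - 1/436.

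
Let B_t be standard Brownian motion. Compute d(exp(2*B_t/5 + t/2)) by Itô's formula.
d(exp(2*B_t/5 + t/2)) = (29*exp(2*B_t/5 + t/2)/50) dt + (2*exp(2*B_t/5 + t/2)/5) dB_t

Itô's formula for f(t, x): d f(t, B_t) = (f_t + (1/2) f_xx) dt + f_x dB_t. Compute partials of f(t, x) = exp(t/2 + 2*x/5):
  f_t(t,x)  = exp(t/2 + 2*x/5)/2
  f_x(t,x)  = 2*exp(t/2 + 2*x/5)/5
  f_xx(t,x) = 4*exp(t/2 + 2*x/5)/25
Assemble drift = f_t + (1/2) f_xx = 29*exp(t/2 + 2*x/5)/50 and diffusion = f_x = 2*exp(t/2 + 2*x/5)/5. Substituting x = B_t:
  d(exp(2*B_t/5 + t/2)) = (29*exp(2*B_t/5 + t/2)/50) dt + (2*exp(2*B_t/5 + t/2)/5) dB_t.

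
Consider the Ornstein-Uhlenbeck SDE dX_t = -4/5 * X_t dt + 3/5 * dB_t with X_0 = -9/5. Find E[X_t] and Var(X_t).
E[X_t] = -9*exp(-4*t/5)/5; Var(X_t) = 9/40 - 9*exp(-8*t/5)/40

The OU SDE dX = -theta X dt + sigma dB admits the integrating factor exp(theta t): d(exp(theta t) X_t) = sigma exp(theta t) dB_t. Integrating from 0 to t:
  X_t = x_0 * exp(-theta t) + sigma * int_0^t exp(-theta (t-s)) dB_s.
The Itô integral has mean 0 and (by the Itô isometry) variance sigma^2 * int_0^t exp(-2 theta (t - s)) ds = sigma^2 * (1 - exp(-2 theta t)) / (2 theta).
With theta = 4/5, sigma = 3/5, x_0 = -9/5:
  E[X_t] = -9/5 * exp(-4/5 t) = -9*exp(-4*t/5)/5
  Var(X_t) = (3/5)^2 * (1 - exp(-2*4/5 t)) / (2 * 4/5) = 9/40 - 9*exp(-8*t/5)/40.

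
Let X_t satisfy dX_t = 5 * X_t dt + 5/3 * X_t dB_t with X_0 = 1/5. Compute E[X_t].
E[X_t] = exp(5*t)/5

For GBM dX = mu X dt + sigma X dB with X_0 = x_0, apply Itô to Y = log X: dY = (mu - sigma^2/2) dt + sigma dB, so Y_t = log(x_0) + (mu - sigma^2/2) t + sigma B_t and hence X_t = x_0 * exp((mu - sigma^2/2) t + sigma B_t).
With mu = 5, sigma = 5/3, x_0 = 1/5, this gives:
  X_t = 1/5 * exp((65/18) * t + (5/3) * B_t).
Since sigma*B_t ~ Normal(0, sigma^2 t), E[exp(sigma*B_t)] = exp(sigma^2 t / 2); so E[X_t] = x_0 * exp((mu - sigma^2/2) t) * exp(sigma^2 t / 2) = x_0 * exp(mu t) = exp(5*t)/5.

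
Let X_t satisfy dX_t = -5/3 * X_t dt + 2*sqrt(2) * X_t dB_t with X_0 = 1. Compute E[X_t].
E[X_t] = exp(-5*t/3)

For GBM dX = mu X dt + sigma X dB with X_0 = x_0, apply Itô to Y = log X: dY = (mu - sigma^2/2) dt + sigma dB, so Y_t = log(x_0) + (mu - sigma^2/2) t + sigma B_t and hence X_t = x_0 * exp((mu - sigma^2/2) t + sigma B_t).
With mu = -5/3, sigma = 2*sqrt(2), x_0 = 1, this gives:
  X_t = 1 * exp((-17/3) * t + (2*sqrt(2)) * B_t).
Since sigma*B_t ~ Normal(0, sigma^2 t), E[exp(sigma*B_t)] = exp(sigma^2 t / 2); so E[X_t] = x_0 * exp((mu - sigma^2/2) t) * exp(sigma^2 t / 2) = x_0 * exp(mu t) = exp(-5*t/3).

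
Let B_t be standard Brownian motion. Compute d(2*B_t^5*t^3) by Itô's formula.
d(2*B_t^5*t^3) = (B_t^3*t^2*(6*B_t^2 + 20*t)) dt + (10*B_t^4*t^3) dB_t

Itô's formula for f(t, x): d f(t, B_t) = (f_t + (1/2) f_xx) dt + f_x dB_t. Compute partials of f(t, x) = 2*t^3*x^5:
  f_t(t,x)  = 6*t^2*x^5
  f_x(t,x)  = 10*t^3*x^4
  f_xx(t,x) = 40*t^3*x^3
Assemble drift = f_t + (1/2) f_xx = t^2*x^3*(20*t + 6*x^2) and diffusion = f_x = 10*t^3*x^4. Substituting x = B_t:
  d(2*B_t^5*t^3) = (B_t^3*t^2*(6*B_t^2 + 20*t)) dt + (10*B_t^4*t^3) dB_t.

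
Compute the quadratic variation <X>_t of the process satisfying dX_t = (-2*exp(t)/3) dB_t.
<X>_t = 2*exp(2*t)/9 - 2/9

For an Itô process dX_t = a(t) dt + b(t) dB_t, the quadratic variation is <X>_t = int_0^t b(s)^2 ds (the drift term does not contribute). Here b(s) = -2*exp(s)/3, so
  b(s)^2 = 4*exp(2*s)/9.
Integrating from 0 to t:
  <X>_t = int_0^t (4*exp(2*s)/9) ds = 2*exp(2*t)/9 - 2/9.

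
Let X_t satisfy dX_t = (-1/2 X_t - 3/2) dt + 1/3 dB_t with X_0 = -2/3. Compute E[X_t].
E[X_t] = -3 + 7*exp(-t/2)/3

Taking expectations and using E[dB_t] = 0, the mean m(t) = E[X_t] satisfies the ODE m'(t) = a m(t) + b with m(0) = x_0. With a = -1/2, b = -3/2, x_0 = -2/3, the solution is
  m(t) = x_0 * exp(a t) + (b/a) * (exp(a t) - 1)
       = (-2/3) * exp((-1/2) t) + ((-3/2)/(-1/2)) * (exp((-1/2) t) - 1)
       = -3 + 7*exp(-t/2)/3.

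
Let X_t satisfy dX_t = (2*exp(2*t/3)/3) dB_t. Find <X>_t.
<X>_t = exp(4*t/3)/3 - 1/3

For an Itô process dX_t = a(t) dt + b(t) dB_t, the quadratic variation is <X>_t = int_0^t b(s)^2 ds (the drift term does not contribute). Here b(s) = 2*exp(2*s/3)/3, so
  b(s)^2 = 4*exp(4*s/3)/9.
Integrating from 0 to t:
  <X>_t = int_0^t (4*exp(4*s/3)/9) ds = exp(4*t/3)/3 - 1/3.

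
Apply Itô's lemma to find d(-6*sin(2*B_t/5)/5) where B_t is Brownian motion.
d(-6*sin(2*B_t/5)/5) = (12*sin(2*B_t/5)/125) dt + (-12*cos(2*B_t/5)/25) dB_t

Itô's formula for f(B_t) gives d f(B_t) = f'(B_t) dB_t + (1/2) f''(B_t) dt. Compute derivatives of f(x) = -6*sin(2*x/5)/5:
  f'(x)  = -12*cos(2*x/5)/25
  f''(x) = 24*sin(2*x/5)/125
Substitute x = B_t and multiply the f'' term by 1/2:
  drift     = (1/2) * (24*sin(2*x/5)/125) evaluated at B_t = 12*sin(2*B_t/5)/125
  diffusion = (-12*cos(2*x/5)/25) evaluated at B_t = -12*cos(2*B_t/5)/25
Therefore d(-6*sin(2*B_t/5)/5) = (12*sin(2*B_t/5)/125) dt + (-12*cos(2*B_t/5)/25) dB_t.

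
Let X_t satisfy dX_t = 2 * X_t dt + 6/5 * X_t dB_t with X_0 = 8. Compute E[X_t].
E[X_t] = 8*exp(2*t)

For GBM dX = mu X dt + sigma X dB with X_0 = x_0, apply Itô to Y = log X: dY = (mu - sigma^2/2) dt + sigma dB, so Y_t = log(x_0) + (mu - sigma^2/2) t + sigma B_t and hence X_t = x_0 * exp((mu - sigma^2/2) t + sigma B_t).
With mu = 2, sigma = 6/5, x_0 = 8, this gives:
  X_t = 8 * exp((32/25) * t + (6/5) * B_t).
Since sigma*B_t ~ Normal(0, sigma^2 t), E[exp(sigma*B_t)] = exp(sigma^2 t / 2); so E[X_t] = x_0 * exp((mu - sigma^2/2) t) * exp(sigma^2 t / 2) = x_0 * exp(mu t) = 8*exp(2*t).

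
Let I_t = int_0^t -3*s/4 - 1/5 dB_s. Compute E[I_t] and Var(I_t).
E[I_t] = 0; Var(I_t) = t*(75*t^2 + 60*t + 16)/400

The Itô integral of a deterministic integrand f(s) has mean 0 because each increment f(s) * (B_{s+ds} - B_s) has mean 0. By the Itô isometry:
  Var( int_0^t f(s) dB_s ) = E[ (int_0^t f(s) dB_s)^2 ] = int_0^t f(s)^2 ds.
Here f(s) = -3*s/4 - 1/5, so f(s)^2 = (15*s + 4)^2/400. Integrate:
  int_0^t ((15*s + 4)^2/400) ds = t*(75*t^2 + 60*t + 16)/400.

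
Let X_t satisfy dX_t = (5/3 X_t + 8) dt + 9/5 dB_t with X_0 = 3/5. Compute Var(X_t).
Var(X_t) = 243*exp(10*t/3)/250 - 243/250

The variance V(t) = Var(X_t) satisfies V'(t) = 2 a V(t) + c^2 with V(0) = 0 (drift coefficient is linear in X, diffusion is constant). With a = 5/3, c = 9/5, the solution is
  V(t) = (c^2 / (2 a)) * (exp(2 a t) - 1)
       = ((9/5)^2 / (2*(5/3))) * (exp((10/3) t) - 1)
       = 243*exp(10*t/3)/250 - 243/250.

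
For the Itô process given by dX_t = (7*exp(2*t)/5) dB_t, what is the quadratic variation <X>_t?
<X>_t = 49*exp(4*t)/100 - 49/100

For an Itô process dX_t = a(t) dt + b(t) dB_t, the quadratic variation is <X>_t = int_0^t b(s)^2 ds (the drift term does not contribute). Here b(s) = 7*exp(2*s)/5, so
  b(s)^2 = 49*exp(4*s)/25.
Integrating from 0 to t:
  <X>_t = int_0^t (49*exp(4*s)/25) ds = 49*exp(4*t)/100 - 49/100.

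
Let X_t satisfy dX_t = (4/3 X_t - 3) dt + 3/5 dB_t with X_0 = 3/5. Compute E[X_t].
E[X_t] = 9/4 - 33*exp(4*t/3)/20

Taking expectations and using E[dB_t] = 0, the mean m(t) = E[X_t] satisfies the ODE m'(t) = a m(t) + b with m(0) = x_0. With a = 4/3, b = -3, x_0 = 3/5, the solution is
  m(t) = x_0 * exp(a t) + (b/a) * (exp(a t) - 1)
       = (3/5) * exp((4/3) t) + ((-3)/(4/3)) * (exp((4/3) t) - 1)
       = 9/4 - 33*exp(4*t/3)/20.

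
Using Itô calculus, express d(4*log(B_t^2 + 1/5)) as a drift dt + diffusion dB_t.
d(4*log(B_t^2 + 1/5)) = (20*(1 - 5*B_t^2)/(5*B_t^2 + 1)^2) dt + (40*B_t/(5*B_t^2 + 1)) dB_t

Itô's formula for f(B_t) gives d f(B_t) = f'(B_t) dB_t + (1/2) f''(B_t) dt. Compute derivatives of f(x) = 4*log(x^2 + 1/5):
  f'(x)  = 40*x/(5*x^2 + 1)
  f''(x) = 40*(1 - 5*x^2)/(5*x^2 + 1)^2
Substitute x = B_t and multiply the f'' term by 1/2:
  drift     = (1/2) * (40*(1 - 5*x^2)/(5*x^2 + 1)^2) evaluated at B_t = 20*(1 - 5*B_t^2)/(5*B_t^2 + 1)^2
  diffusion = (40*x/(5*x^2 + 1)) evaluated at B_t = 40*B_t/(5*B_t^2 + 1)
Therefore d(4*log(B_t^2 + 1/5)) = (20*(1 - 5*B_t^2)/(5*B_t^2 + 1)^2) dt + (40*B_t/(5*B_t^2 + 1)) dB_t.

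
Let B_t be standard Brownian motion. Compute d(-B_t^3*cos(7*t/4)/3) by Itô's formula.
d(-B_t^3*cos(7*t/4)/3) = (B_t*(7*B_t^2*sin(7*t/4)/12 - cos(7*t/4))) dt + (-B_t^2*cos(7*t/4)) dB_t

Itô's formula for f(t, x): d f(t, B_t) = (f_t + (1/2) f_xx) dt + f_x dB_t. Compute partials of f(t, x) = -x^3*cos(7*t/4)/3:
  f_t(t,x)  = 7*x^3*sin(7*t/4)/12
  f_x(t,x)  = -x^2*cos(7*t/4)
  f_xx(t,x) = -2*x*cos(7*t/4)
Assemble drift = f_t + (1/2) f_xx = x*(7*x^2*sin(7*t/4)/12 - cos(7*t/4)) and diffusion = f_x = -x^2*cos(7*t/4). Substituting x = B_t:
  d(-B_t^3*cos(7*t/4)/3) = (B_t*(7*B_t^2*sin(7*t/4)/12 - cos(7*t/4))) dt + (-B_t^2*cos(7*t/4)) dB_t.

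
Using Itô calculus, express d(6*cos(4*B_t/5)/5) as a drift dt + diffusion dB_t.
d(6*cos(4*B_t/5)/5) = (-48*cos(4*B_t/5)/125) dt + (-24*sin(4*B_t/5)/25) dB_t

Itô's formula for f(B_t) gives d f(B_t) = f'(B_t) dB_t + (1/2) f''(B_t) dt. Compute derivatives of f(x) = 6*cos(4*x/5)/5:
  f'(x)  = -24*sin(4*x/5)/25
  f''(x) = -96*cos(4*x/5)/125
Substitute x = B_t and multiply the f'' term by 1/2:
  drift     = (1/2) * (-96*cos(4*x/5)/125) evaluated at B_t = -48*cos(4*B_t/5)/125
  diffusion = (-24*sin(4*x/5)/25) evaluated at B_t = -24*sin(4*B_t/5)/25
Therefore d(6*cos(4*B_t/5)/5) = (-48*cos(4*B_t/5)/125) dt + (-24*sin(4*B_t/5)/25) dB_t.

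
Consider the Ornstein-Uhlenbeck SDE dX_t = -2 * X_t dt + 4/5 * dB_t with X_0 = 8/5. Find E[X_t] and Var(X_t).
E[X_t] = 8*exp(-2*t)/5; Var(X_t) = 4/25 - 4*exp(-4*t)/25

The OU SDE dX = -theta X dt + sigma dB admits the integrating factor exp(theta t): d(exp(theta t) X_t) = sigma exp(theta t) dB_t. Integrating from 0 to t:
  X_t = x_0 * exp(-theta t) + sigma * int_0^t exp(-theta (t-s)) dB_s.
The Itô integral has mean 0 and (by the Itô isometry) variance sigma^2 * int_0^t exp(-2 theta (t - s)) ds = sigma^2 * (1 - exp(-2 theta t)) / (2 theta).
With theta = 2, sigma = 4/5, x_0 = 8/5:
  E[X_t] = 8/5 * exp(-2 t) = 8*exp(-2*t)/5
  Var(X_t) = (4/5)^2 * (1 - exp(-2*2 t)) / (2 * 2) = 4/25 - 4*exp(-4*t)/25.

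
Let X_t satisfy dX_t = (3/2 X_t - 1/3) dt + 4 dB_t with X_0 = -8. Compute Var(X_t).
Var(X_t) = 16*exp(3*t)/3 - 16/3

The variance V(t) = Var(X_t) satisfies V'(t) = 2 a V(t) + c^2 with V(0) = 0 (drift coefficient is linear in X, diffusion is constant). With a = 3/2, c = 4, the solution is
  V(t) = (c^2 / (2 a)) * (exp(2 a t) - 1)
       = (4^2 / (2*(3/2))) * (exp(3 t) - 1)
       = 16*exp(3*t)/3 - 16/3.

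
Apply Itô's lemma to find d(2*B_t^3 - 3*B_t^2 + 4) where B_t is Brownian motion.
d(2*B_t^3 - 3*B_t^2 + 4) = (6*B_t - 3) dt + (6*B_t*(B_t - 1)) dB_t

Itô's formula for f(B_t) gives d f(B_t) = f'(B_t) dB_t + (1/2) f''(B_t) dt. Compute derivatives of f(x) = 2*x^3 - 3*x^2 + 4:
  f'(x)  = 6*x*(x - 1)
  f''(x) = 12*x - 6
Substitute x = B_t and multiply the f'' term by 1/2:
  drift     = (1/2) * (12*x - 6) evaluated at B_t = 6*B_t - 3
  diffusion = (6*x*(x - 1)) evaluated at B_t = 6*B_t*(B_t - 1)
Therefore d(2*B_t^3 - 3*B_t^2 + 4) = (6*B_t - 3) dt + (6*B_t*(B_t - 1)) dB_t.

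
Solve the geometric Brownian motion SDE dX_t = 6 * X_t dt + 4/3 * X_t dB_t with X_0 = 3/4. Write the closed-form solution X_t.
X_t = 3/4 * exp((46/9) * t + (4/3) * B_t)

For GBM dX = mu X dt + sigma X dB with X_0 = x_0, apply Itô to Y = log X: dY = (mu - sigma^2/2) dt + sigma dB, so Y_t = log(x_0) + (mu - sigma^2/2) t + sigma B_t and hence X_t = x_0 * exp((mu - sigma^2/2) t + sigma B_t).
With mu = 6, sigma = 4/3, x_0 = 3/4, this gives:
  X_t = 3/4 * exp((46/9) * t + (4/3) * B_t).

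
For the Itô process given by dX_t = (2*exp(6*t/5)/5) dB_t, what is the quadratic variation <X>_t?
<X>_t = exp(12*t/5)/15 - 1/15

For an Itô process dX_t = a(t) dt + b(t) dB_t, the quadratic variation is <X>_t = int_0^t b(s)^2 ds (the drift term does not contribute). Here b(s) = 2*exp(6*s/5)/5, so
  b(s)^2 = 4*exp(12*s/5)/25.
Integrating from 0 to t:
  <X>_t = int_0^t (4*exp(12*s/5)/25) ds = exp(12*t/5)/15 - 1/15.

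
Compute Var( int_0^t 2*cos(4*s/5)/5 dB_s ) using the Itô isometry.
Var = 2*t/25 + sin(4*t/5)*cos(4*t/5)/10

The Itô integral of a deterministic integrand f(s) has mean 0 because each increment f(s) * (B_{s+ds} - B_s) has mean 0. By the Itô isometry:
  Var( int_0^t f(s) dB_s ) = E[ (int_0^t f(s) dB_s)^2 ] = int_0^t f(s)^2 ds.
Here f(s) = 2*cos(4*s/5)/5, so f(s)^2 = 4*cos(4*s/5)^2/25. Integrate:
  int_0^t (4*cos(4*s/5)^2/25) ds = 2*t/25 + sin(4*t/5)*cos(4*t/5)/10.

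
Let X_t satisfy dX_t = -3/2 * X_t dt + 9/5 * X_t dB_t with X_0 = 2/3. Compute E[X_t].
E[X_t] = 2*exp(-3*t/2)/3

For GBM dX = mu X dt + sigma X dB with X_0 = x_0, apply Itô to Y = log X: dY = (mu - sigma^2/2) dt + sigma dB, so Y_t = log(x_0) + (mu - sigma^2/2) t + sigma B_t and hence X_t = x_0 * exp((mu - sigma^2/2) t + sigma B_t).
With mu = -3/2, sigma = 9/5, x_0 = 2/3, this gives:
  X_t = 2/3 * exp((-78/25) * t + (9/5) * B_t).
Since sigma*B_t ~ Normal(0, sigma^2 t), E[exp(sigma*B_t)] = exp(sigma^2 t / 2); so E[X_t] = x_0 * exp((mu - sigma^2/2) t) * exp(sigma^2 t / 2) = x_0 * exp(mu t) = 2*exp(-3*t/2)/3.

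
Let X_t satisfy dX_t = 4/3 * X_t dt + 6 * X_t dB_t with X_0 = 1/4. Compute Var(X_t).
Var(X_t) = (exp(36*t) - 1)*exp(8*t/3)/16

For GBM dX = mu X dt + sigma X dB with X_0 = x_0, apply Itô to Y = log X: dY = (mu - sigma^2/2) dt + sigma dB, so Y_t = log(x_0) + (mu - sigma^2/2) t + sigma B_t and hence X_t = x_0 * exp((mu - sigma^2/2) t + sigma B_t).
With mu = 4/3, sigma = 6, x_0 = 1/4, this gives:
  X_t = 1/4 * exp((-50/3) * t + (6) * B_t).
Since sigma*B_t ~ Normal(0, sigma^2 t), E[exp(sigma*B_t)] = exp(sigma^2 t / 2); so E[X_t] = x_0 * exp((mu - sigma^2/2) t) * exp(sigma^2 t / 2) = x_0 * exp(mu t) = exp(4*t/3)/4.
Var(X_t) = E[X_t^2] - (E[X_t])^2 = x_0^2 * exp(2 mu t) * (exp(sigma^2 t) - 1) = (exp(36*t) - 1)*exp(8*t/3)/16.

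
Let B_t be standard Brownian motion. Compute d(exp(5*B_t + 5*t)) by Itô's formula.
d(exp(5*B_t + 5*t)) = (35*exp(5*B_t + 5*t)/2) dt + (5*exp(5*B_t + 5*t)) dB_t

Itô's formula for f(t, x): d f(t, B_t) = (f_t + (1/2) f_xx) dt + f_x dB_t. Compute partials of f(t, x) = exp(5*t + 5*x):
  f_t(t,x)  = 5*exp(5*t + 5*x)
  f_x(t,x)  = 5*exp(5*t + 5*x)
  f_xx(t,x) = 25*exp(5*t + 5*x)
Assemble drift = f_t + (1/2) f_xx = 35*exp(5*t + 5*x)/2 and diffusion = f_x = 5*exp(5*t + 5*x). Substituting x = B_t:
  d(exp(5*B_t + 5*t)) = (35*exp(5*B_t + 5*t)/2) dt + (5*exp(5*B_t + 5*t)) dB_t.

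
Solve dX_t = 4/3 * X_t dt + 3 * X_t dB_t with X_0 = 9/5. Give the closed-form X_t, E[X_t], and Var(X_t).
X_t = 9/5 * exp((-19/6) t + (3) B_t); E[X_t] = 9*exp(4*t/3)/5; Var(X_t) = 81*(exp(9*t) - 1)*exp(8*t/3)/25

For GBM dX = mu X dt + sigma X dB with X_0 = x_0, apply Itô to Y = log X: dY = (mu - sigma^2/2) dt + sigma dB, so Y_t = log(x_0) + (mu - sigma^2/2) t + sigma B_t and hence X_t = x_0 * exp((mu - sigma^2/2) t + sigma B_t).
With mu = 4/3, sigma = 3, x_0 = 9/5, this gives:
  X_t = 9/5 * exp((-19/6) * t + (3) * B_t).
Since sigma*B_t ~ Normal(0, sigma^2 t), E[exp(sigma*B_t)] = exp(sigma^2 t / 2); so E[X_t] = x_0 * exp((mu - sigma^2/2) t) * exp(sigma^2 t / 2) = x_0 * exp(mu t) = 9*exp(4*t/3)/5.
Var(X_t) = E[X_t^2] - (E[X_t])^2 = x_0^2 * exp(2 mu t) * (exp(sigma^2 t) - 1) = 81*(exp(9*t) - 1)*exp(8*t/3)/25.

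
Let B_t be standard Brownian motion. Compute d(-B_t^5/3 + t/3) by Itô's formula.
d(-B_t^5/3 + t/3) = (1/3 - 10*B_t^3/3) dt + (-5*B_t^4/3) dB_t

Itô's formula for f(t, x): d f(t, B_t) = (f_t + (1/2) f_xx) dt + f_x dB_t. Compute partials of f(t, x) = t/3 - x^5/3:
  f_t(t,x)  = 1/3
  f_x(t,x)  = -5*x^4/3
  f_xx(t,x) = -20*x^3/3
Assemble drift = f_t + (1/2) f_xx = 1/3 - 10*x^3/3 and diffusion = f_x = -5*x^4/3. Substituting x = B_t:
  d(-B_t^5/3 + t/3) = (1/3 - 10*B_t^3/3) dt + (-5*B_t^4/3) dB_t.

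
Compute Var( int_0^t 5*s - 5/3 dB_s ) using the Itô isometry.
Var = 25*t*(3*t^2 - 3*t + 1)/9

The Itô integral of a deterministic integrand f(s) has mean 0 because each increment f(s) * (B_{s+ds} - B_s) has mean 0. By the Itô isometry:
  Var( int_0^t f(s) dB_s ) = E[ (int_0^t f(s) dB_s)^2 ] = int_0^t f(s)^2 ds.
Here f(s) = 5*s - 5/3, so f(s)^2 = 25*(3*s - 1)^2/9. Integrate:
  int_0^t (25*(3*s - 1)^2/9) ds = 25*t*(3*t^2 - 3*t + 1)/9.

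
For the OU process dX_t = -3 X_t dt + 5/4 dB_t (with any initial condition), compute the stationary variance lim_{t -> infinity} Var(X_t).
lim Var(X_t) = 25/96

The OU SDE dX = -theta X dt + sigma dB admits the integrating factor exp(theta t): d(exp(theta t) X_t) = sigma exp(theta t) dB_t. Integrating from 0 to t gives X_t = x_0 * exp(-theta t) + sigma * int_0^t exp(-theta (t-s)) dB_s for any initial x_0. The Itô integral has variance (by the Itô isometry) sigma^2 * int_0^t exp(-2 theta (t - s)) ds = sigma^2 * (1 - exp(-2 theta t)) / (2 theta), independent of x_0.
With theta = 3, sigma = 5/4:
  Var(X_t) = (5/4)^2 * (1 - exp(-2*3 t)) / (2 * 3) = 25/96 - 25*exp(-6*t)/96.
As t -> infinity, exp(-2*3 t) -> 0, so the stationary variance is sigma^2 / (2 theta) = 25/96.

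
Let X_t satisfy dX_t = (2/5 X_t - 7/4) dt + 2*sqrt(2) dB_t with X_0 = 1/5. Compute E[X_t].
E[X_t] = 35/8 - 167*exp(2*t/5)/40

Taking expectations and using E[dB_t] = 0, the mean m(t) = E[X_t] satisfies the ODE m'(t) = a m(t) + b with m(0) = x_0. With a = 2/5, b = -7/4, x_0 = 1/5, the solution is
  m(t) = x_0 * exp(a t) + (b/a) * (exp(a t) - 1)
       = (1/5) * exp((2/5) t) + ((-7/4)/(2/5)) * (exp((2/5) t) - 1)
       = 35/8 - 167*exp(2*t/5)/40.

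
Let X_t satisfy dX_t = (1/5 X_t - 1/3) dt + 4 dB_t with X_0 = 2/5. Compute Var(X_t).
Var(X_t) = 40*exp(2*t/5) - 40

The variance V(t) = Var(X_t) satisfies V'(t) = 2 a V(t) + c^2 with V(0) = 0 (drift coefficient is linear in X, diffusion is constant). With a = 1/5, c = 4, the solution is
  V(t) = (c^2 / (2 a)) * (exp(2 a t) - 1)
       = (4^2 / (2*(1/5))) * (exp((2/5) t) - 1)
       = 40*exp(2*t/5) - 40.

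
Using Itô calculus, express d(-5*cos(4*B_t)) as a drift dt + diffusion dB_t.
d(-5*cos(4*B_t)) = (40*cos(4*B_t)) dt + (20*sin(4*B_t)) dB_t

Itô's formula for f(B_t) gives d f(B_t) = f'(B_t) dB_t + (1/2) f''(B_t) dt. Compute derivatives of f(x) = -5*cos(4*x):
  f'(x)  = 20*sin(4*x)
  f''(x) = 80*cos(4*x)
Substitute x = B_t and multiply the f'' term by 1/2:
  drift     = (1/2) * (80*cos(4*x)) evaluated at B_t = 40*cos(4*B_t)
  diffusion = (20*sin(4*x)) evaluated at B_t = 20*sin(4*B_t)
Therefore d(-5*cos(4*B_t)) = (40*cos(4*B_t)) dt + (20*sin(4*B_t)) dB_t.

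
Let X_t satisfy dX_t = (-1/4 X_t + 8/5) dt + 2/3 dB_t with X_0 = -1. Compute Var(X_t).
Var(X_t) = 8/9 - 8*exp(-t/2)/9

The variance V(t) = Var(X_t) satisfies V'(t) = 2 a V(t) + c^2 with V(0) = 0 (drift coefficient is linear in X, diffusion is constant). With a = -1/4, c = 2/3, the solution is
  V(t) = (c^2 / (2 a)) * (exp(2 a t) - 1)
       = ((2/3)^2 / (2*(-1/4))) * (exp((-1/2) t) - 1)
       = 8/9 - 8*exp(-t/2)/9.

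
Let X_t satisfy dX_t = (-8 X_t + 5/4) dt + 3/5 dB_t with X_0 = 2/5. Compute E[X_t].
E[X_t] = 5/32 + 39*exp(-8*t)/160

Taking expectations and using E[dB_t] = 0, the mean m(t) = E[X_t] satisfies the ODE m'(t) = a m(t) + b with m(0) = x_0. With a = -8, b = 5/4, x_0 = 2/5, the solution is
  m(t) = x_0 * exp(a t) + (b/a) * (exp(a t) - 1)
       = (2/5) * exp((-8) t) + ((5/4)/(-8)) * (exp((-8) t) - 1)
       = 5/32 + 39*exp(-8*t)/160.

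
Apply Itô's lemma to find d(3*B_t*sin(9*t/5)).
d(3*B_t*sin(9*t/5)) = (27*B_t*cos(9*t/5)/5) dt + (3*sin(9*t/5)) dB_t

Itô's formula for f(t, x): d f(t, B_t) = (f_t + (1/2) f_xx) dt + f_x dB_t. Compute partials of f(t, x) = 3*x*sin(9*t/5):
  f_t(t,x)  = 27*x*cos(9*t/5)/5
  f_x(t,x)  = 3*sin(9*t/5)
  f_xx(t,x) = 0
Assemble drift = f_t + (1/2) f_xx = 27*x*cos(9*t/5)/5 and diffusion = f_x = 3*sin(9*t/5). Substituting x = B_t:
  d(3*B_t*sin(9*t/5)) = (27*B_t*cos(9*t/5)/5) dt + (3*sin(9*t/5)) dB_t.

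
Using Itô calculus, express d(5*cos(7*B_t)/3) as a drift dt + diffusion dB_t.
d(5*cos(7*B_t)/3) = (-245*cos(7*B_t)/6) dt + (-35*sin(7*B_t)/3) dB_t

Itô's formula for f(B_t) gives d f(B_t) = f'(B_t) dB_t + (1/2) f''(B_t) dt. Compute derivatives of f(x) = 5*cos(7*x)/3:
  f'(x)  = -35*sin(7*x)/3
  f''(x) = -245*cos(7*x)/3
Substitute x = B_t and multiply the f'' term by 1/2:
  drift     = (1/2) * (-245*cos(7*x)/3) evaluated at B_t = -245*cos(7*B_t)/6
  diffusion = (-35*sin(7*x)/3) evaluated at B_t = -35*sin(7*B_t)/3
Therefore d(5*cos(7*B_t)/3) = (-245*cos(7*B_t)/6) dt + (-35*sin(7*B_t)/3) dB_t.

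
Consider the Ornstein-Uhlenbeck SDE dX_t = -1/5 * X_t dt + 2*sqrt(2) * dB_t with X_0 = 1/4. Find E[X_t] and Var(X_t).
E[X_t] = exp(-t/5)/4; Var(X_t) = 20 - 20*exp(-2*t/5)

The OU SDE dX = -theta X dt + sigma dB admits the integrating factor exp(theta t): d(exp(theta t) X_t) = sigma exp(theta t) dB_t. Integrating from 0 to t:
  X_t = x_0 * exp(-theta t) + sigma * int_0^t exp(-theta (t-s)) dB_s.
The Itô integral has mean 0 and (by the Itô isometry) variance sigma^2 * int_0^t exp(-2 theta (t - s)) ds = sigma^2 * (1 - exp(-2 theta t)) / (2 theta).
With theta = 1/5, sigma = 2*sqrt(2), x_0 = 1/4:
  E[X_t] = 1/4 * exp(-1/5 t) = exp(-t/5)/4
  Var(X_t) = (2*sqrt(2))^2 * (1 - exp(-2*1/5 t)) / (2 * 1/5) = 20 - 20*exp(-2*t/5).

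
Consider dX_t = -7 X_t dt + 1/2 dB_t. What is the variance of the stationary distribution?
lim Var(X_t) = 1/56

The OU SDE dX = -theta X dt + sigma dB admits the integrating factor exp(theta t): d(exp(theta t) X_t) = sigma exp(theta t) dB_t. Integrating from 0 to t gives X_t = x_0 * exp(-theta t) + sigma * int_0^t exp(-theta (t-s)) dB_s for any initial x_0. The Itô integral has variance (by the Itô isometry) sigma^2 * int_0^t exp(-2 theta (t - s)) ds = sigma^2 * (1 - exp(-2 theta t)) / (2 theta), independent of x_0.
With theta = 7, sigma = 1/2:
  Var(X_t) = (1/2)^2 * (1 - exp(-2*7 t)) / (2 * 7) = 1/56 - exp(-14*t)/56.
As t -> infinity, exp(-2*7 t) -> 0, so the stationary variance is sigma^2 / (2 theta) = 1/56.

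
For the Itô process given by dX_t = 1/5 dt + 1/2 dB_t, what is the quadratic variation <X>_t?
<X>_t = t/4

For an Itô process dX_t = a(t) dt + b(t) dB_t, the quadratic variation is <X>_t = int_0^t b(s)^2 ds (the drift term does not contribute). Here b(s) = 1/2, so
  b(s)^2 = 1/4.
Integrating from 0 to t:
  <X>_t = int_0^t (1/4) ds = t/4.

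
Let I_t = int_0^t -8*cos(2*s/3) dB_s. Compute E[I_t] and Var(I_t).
E[I_t] = 0; Var(I_t) = 32*t + 24*sin(4*t/3)

The Itô integral of a deterministic integrand f(s) has mean 0 because each increment f(s) * (B_{s+ds} - B_s) has mean 0. By the Itô isometry:
  Var( int_0^t f(s) dB_s ) = E[ (int_0^t f(s) dB_s)^2 ] = int_0^t f(s)^2 ds.
Here f(s) = -8*cos(2*s/3), so f(s)^2 = 64*cos(2*s/3)^2. Integrate:
  int_0^t (64*cos(2*s/3)^2) ds = 32*t + 24*sin(4*t/3).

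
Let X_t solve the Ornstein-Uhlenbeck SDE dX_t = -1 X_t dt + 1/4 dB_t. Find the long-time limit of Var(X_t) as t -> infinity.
lim Var(X_t) = 1/32

The OU SDE dX = -theta X dt + sigma dB admits the integrating factor exp(theta t): d(exp(theta t) X_t) = sigma exp(theta t) dB_t. Integrating from 0 to t gives X_t = x_0 * exp(-theta t) + sigma * int_0^t exp(-theta (t-s)) dB_s for any initial x_0. The Itô integral has variance (by the Itô isometry) sigma^2 * int_0^t exp(-2 theta (t - s)) ds = sigma^2 * (1 - exp(-2 theta t)) / (2 theta), independent of x_0.
With theta = 1, sigma = 1/4:
  Var(X_t) = (1/4)^2 * (1 - exp(-2*1 t)) / (2 * 1) = 1/32 - exp(-2*t)/32.
As t -> infinity, exp(-2*1 t) -> 0, so the stationary variance is sigma^2 / (2 theta) = 1/32.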